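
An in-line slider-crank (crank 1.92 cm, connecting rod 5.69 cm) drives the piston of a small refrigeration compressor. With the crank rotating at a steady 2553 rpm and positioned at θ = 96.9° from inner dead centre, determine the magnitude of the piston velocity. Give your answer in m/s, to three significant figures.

ω = 2π·2553/60 = 267.3 rad/s
For an in-line slider-crank, x = r cosθ + √(L² − r² sin²θ), so v = −rω sinθ·[1 + r cosθ/√(L² − r² sin²θ)].
With r = 0.0192 m, L = 0.0569 m, θ = 96.9°: √(L² − r² sin²θ) = 0.053612 m.
v = −0.0192·267.3·0.99276·[1 + 0.0192·-0.12014/0.053612] = -4.8767 m/s.
|v| = 4.8767 m/s.

4.88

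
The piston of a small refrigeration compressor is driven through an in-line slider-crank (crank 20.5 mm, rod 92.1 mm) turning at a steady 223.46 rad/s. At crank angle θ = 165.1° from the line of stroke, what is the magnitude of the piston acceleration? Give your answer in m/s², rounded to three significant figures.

790

ω = 223.5 rad/s
x(θ) = r cosθ + √(L² − r² sin²θ); with ω constant, a = ω²·d²x/dθ².
d²x/dθ² = −r cosθ − r²(cos2θ)/√u − r⁴ sin²2θ/(4u^{3/2}),  u = L² − r² sin²θ = 0.00845462 m².
Substituting r = 0.0205 m, L = 0.0921 m, θ = 165.1°: d²x/dθ² = +0.015831 m.
a = ω²·d²x/dθ² = (223.5)²·(+0.015831) = +790.49 m/s²;  |a| = 790.49 m/s².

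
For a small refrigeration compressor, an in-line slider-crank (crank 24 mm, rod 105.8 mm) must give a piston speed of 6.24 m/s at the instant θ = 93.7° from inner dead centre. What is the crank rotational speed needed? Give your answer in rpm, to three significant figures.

For an in-line slider-crank, |v_piston| = rω|sinθ|·[1 + r cosθ/√(L² − r² sin²θ)].
With r = 0.024 m, L = 0.1058 m, θ = 93.7°: the bracketed kinematic factor |dx/dθ| = 0.02359 m.
ω = v/|dx/dθ| = 6.24/0.02359 = 264.52 rad/s.
N = 60ω/(2π) = 2526 rpm.

2530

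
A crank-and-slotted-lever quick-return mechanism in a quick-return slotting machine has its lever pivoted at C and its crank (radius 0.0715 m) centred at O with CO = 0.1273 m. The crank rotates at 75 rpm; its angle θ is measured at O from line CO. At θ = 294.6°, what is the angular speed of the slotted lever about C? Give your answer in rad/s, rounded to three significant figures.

2.42

ω = 7.854 rad/s (from 75 rpm).
Crank pin A relative to C: A = (d + r cosθ, r sinθ); lever angle φ = atan2(r sinθ, d + r cosθ).
Differentiating tanφ: φ̇ = rω(d cosθ + r)/(d² + r² + 2dr cosθ).
d² + r² + 2dr cosθ = |CA|² = 0.0288955 m²;  d cosθ + r = +0.12449 m.
|ω_lever| = |0.0715·7.854·+0.12449| / 0.0288955 = 2.4194 rad/s.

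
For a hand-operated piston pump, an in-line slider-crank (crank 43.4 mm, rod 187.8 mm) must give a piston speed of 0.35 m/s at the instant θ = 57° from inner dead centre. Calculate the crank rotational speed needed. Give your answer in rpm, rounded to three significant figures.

81.4

For an in-line slider-crank, |v_piston| = rω|sinθ|·[1 + r cosθ/√(L² − r² sin²θ)].
With r = 0.0434 m, L = 0.1878 m, θ = 57°: the bracketed kinematic factor |dx/dθ| = 0.041068 m.
ω = v/|dx/dθ| = 0.35/0.041068 = 8.5224 rad/s.
N = 60ω/(2π) = 81.383 rpm.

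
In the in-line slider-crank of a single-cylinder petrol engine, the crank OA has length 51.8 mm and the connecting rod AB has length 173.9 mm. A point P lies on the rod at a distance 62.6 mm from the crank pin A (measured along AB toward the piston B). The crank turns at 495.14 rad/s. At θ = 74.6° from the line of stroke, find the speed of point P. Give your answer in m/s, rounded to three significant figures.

25.8

ω = 495.1 rad/s.  Crank-pin speed |V_A| = rω = 25.648 m/s, perpendicular to OA.
Rod angle: sinφ = −(r/L) sinθ ⇒ φ = -16.689°; ω_rod = −rω cosθ/√(L²−r²sin²θ) = -40.889 rad/s.
V_P = V_A + ω_rod × AP, with AP = 0.0626 m along the rod.
Components: V_Px = −rω sinθ − a·ω_rod·sinφ = -25.462 m/s;  V_Py = rω cosθ + a·ω_rod·cosφ = +4.3592 m/s.
|V_P| = √(V_Px² + V_Py²) = 25.833 m/s.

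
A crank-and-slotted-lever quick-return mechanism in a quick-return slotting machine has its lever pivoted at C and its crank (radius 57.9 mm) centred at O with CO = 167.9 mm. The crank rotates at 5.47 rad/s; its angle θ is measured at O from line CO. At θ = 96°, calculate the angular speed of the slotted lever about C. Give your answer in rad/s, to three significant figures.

0.433

ω = 5.47 rad/s
Crank pin A relative to C: A = (d + r cosθ, r sinθ); lever angle φ = atan2(r sinθ, d + r cosθ).
Differentiating tanφ: φ̇ = rω(d cosθ + r)/(d² + r² + 2dr cosθ).
d² + r² + 2dr cosθ = |CA|² = 0.0295105 m²;  d cosθ + r = +0.04035 m.
|ω_lever| = |0.0579·5.47·+0.04035| / 0.0295105 = 0.43304 rad/s.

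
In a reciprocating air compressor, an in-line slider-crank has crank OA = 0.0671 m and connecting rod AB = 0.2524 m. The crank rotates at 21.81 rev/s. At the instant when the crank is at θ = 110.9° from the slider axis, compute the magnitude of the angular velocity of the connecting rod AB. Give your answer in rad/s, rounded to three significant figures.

13.4

ω = 137 rad/s (converted from 21.81 rev/s).
The rod makes angle φ with the slider axis where L sinφ = r sinθ; differentiating, L cosφ·φ̇ = r ω cosθ.
L cosφ = √(L² − r² sin²θ) = 0.24449 m.
|ω_rod| = r ω |cosθ| / √(L² − r² sin²θ) = 0.0671·137·0.35674/0.24449 = 13.417 rad/s.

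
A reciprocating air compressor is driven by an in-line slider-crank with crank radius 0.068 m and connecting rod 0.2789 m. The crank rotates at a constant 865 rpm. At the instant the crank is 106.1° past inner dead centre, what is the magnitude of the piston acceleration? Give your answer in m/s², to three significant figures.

ω = 2π·865/60 = 90.58 rad/s
x(θ) = r cosθ + √(L² − r² sin²θ); with ω constant, a = ω²·d²x/dθ².
d²x/dθ² = −r cosθ − r²(cos2θ)/√u − r⁴ sin²2θ/(4u^{3/2}),  u = L² − r² sin²θ = 0.0735168 m².
Substituting r = 0.068 m, L = 0.2789 m, θ = 106.1°: d²x/dθ² = +0.033212 m.
a = ω²·d²x/dθ² = (90.58)²·(+0.033212) = +272.51 m/s²;  |a| = 272.51 m/s².

273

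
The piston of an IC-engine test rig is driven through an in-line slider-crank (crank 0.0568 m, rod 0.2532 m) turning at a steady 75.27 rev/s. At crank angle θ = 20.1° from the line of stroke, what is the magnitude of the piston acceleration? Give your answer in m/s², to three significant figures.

14100

ω = 2π·75.3 = 472.9 rad/s
x(θ) = r cosθ + √(L² − r² sin²θ); with ω constant, a = ω²·d²x/dθ².
d²x/dθ² = −r cosθ − r²(cos2θ)/√u − r⁴ sin²2θ/(4u^{3/2}),  u = L² − r² sin²θ = 0.0637292 m².
Substituting r = 0.0568 m, L = 0.2532 m, θ = 20.1°: d²x/dθ² = -0.063169 m.
a = ω²·d²x/dθ² = (472.9)²·(-0.063169) = -14129 m/s²;  |a| = 14129 m/s².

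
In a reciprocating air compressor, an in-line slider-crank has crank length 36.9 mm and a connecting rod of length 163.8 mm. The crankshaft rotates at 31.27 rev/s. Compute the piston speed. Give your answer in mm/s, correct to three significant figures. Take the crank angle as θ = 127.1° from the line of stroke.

ω = 2π·31.3 = 196.5 rad/s
For an in-line slider-crank, x = r cosθ + √(L² − r² sin²θ), so v = −rω sinθ·[1 + r cosθ/√(L² − r² sin²θ)].
With r = 0.0369 m, L = 0.1638 m, θ = 127.1°: √(L² − r² sin²θ) = 0.16113 m.
v = −0.0369·196.5·0.79758·[1 + 0.0369·-0.60321/0.16113] = -4.9837 m/s.
|v| = 4.9837 m/s = 4983.7 mm/s.

4980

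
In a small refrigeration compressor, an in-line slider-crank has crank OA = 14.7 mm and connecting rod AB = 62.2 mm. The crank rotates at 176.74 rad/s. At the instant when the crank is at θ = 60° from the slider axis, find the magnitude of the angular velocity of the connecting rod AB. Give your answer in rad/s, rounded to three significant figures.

ω = 176.7 rad/s
The rod makes angle φ with the slider axis where L sinφ = r sinθ; differentiating, L cosφ·φ̇ = r ω cosθ.
L cosφ = √(L² − r² sin²θ) = 0.060883 m.
|ω_rod| = r ω |cosθ| / √(L² − r² sin²θ) = 0.0147·176.7·0.50000/0.060883 = 21.337 rad/s.

21.3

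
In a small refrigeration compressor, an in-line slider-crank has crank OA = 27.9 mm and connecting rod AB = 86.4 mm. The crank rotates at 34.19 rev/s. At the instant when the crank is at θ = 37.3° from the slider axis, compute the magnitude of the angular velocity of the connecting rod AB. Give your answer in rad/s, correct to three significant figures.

56.3

ω = 214.8 rad/s (converted from 34.19 rev/s).
The rod makes angle φ with the slider axis where L sinφ = r sinθ; differentiating, L cosφ·φ̇ = r ω cosθ.
L cosφ = √(L² − r² sin²θ) = 0.08473 m.
|ω_rod| = r ω |cosθ| / √(L² − r² sin²θ) = 0.0279·214.8·0.79547/0.08473 = 56.27 rad/s.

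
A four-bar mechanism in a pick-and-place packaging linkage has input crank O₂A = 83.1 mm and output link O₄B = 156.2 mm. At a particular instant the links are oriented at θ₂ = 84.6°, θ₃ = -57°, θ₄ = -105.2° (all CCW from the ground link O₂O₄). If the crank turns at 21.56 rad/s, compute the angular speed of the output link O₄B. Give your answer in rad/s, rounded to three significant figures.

9.56

ω₂ = 21.56 rad/s
Differentiating the loop-closure r₂e^{iθ₂}+r₃e^{iθ₃}=r₁+r₄e^{iθ₄} gives r₂ω₂e^{iθ₂}+r₃ω₃e^{iθ₃}=r₄ω₄e^{iθ₄}.
Eliminating the other unknown: ω₄ = r₂ω₂ sin(θ₂−θ₃) / [r₄ sin(θ₄−θ₃)].
Numerator sine = +0.62115; denominator sine = -0.74548.
Result = 0.0831·21.56·(+0.62115) / (0.1562·(-0.74548)) = -9.5572 rad/s; magnitude 9.5572 rad/s.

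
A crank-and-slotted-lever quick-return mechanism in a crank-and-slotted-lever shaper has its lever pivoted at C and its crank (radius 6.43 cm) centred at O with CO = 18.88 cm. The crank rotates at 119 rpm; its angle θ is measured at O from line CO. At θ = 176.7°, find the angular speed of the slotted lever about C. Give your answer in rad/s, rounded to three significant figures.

ω = 12.46 rad/s (from 119 rpm).
Crank pin A relative to C: A = (d + r cosθ, r sinθ); lever angle φ = atan2(r sinθ, d + r cosθ).
Differentiating tanφ: φ̇ = rω(d cosθ + r)/(d² + r² + 2dr cosθ).
d² + r² + 2dr cosθ = |CA|² = 0.0155405 m²;  d cosθ + r = -0.12419 m.
|ω_lever| = |0.0643·12.46·-0.12419| / 0.0155405 = 6.4032 rad/s.

6.40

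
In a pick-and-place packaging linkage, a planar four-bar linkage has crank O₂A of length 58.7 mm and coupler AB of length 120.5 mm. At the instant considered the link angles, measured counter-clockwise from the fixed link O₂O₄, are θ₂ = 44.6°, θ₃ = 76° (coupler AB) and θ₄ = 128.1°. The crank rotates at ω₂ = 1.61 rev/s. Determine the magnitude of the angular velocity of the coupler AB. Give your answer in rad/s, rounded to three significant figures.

ω₂ = 10.12 rad/s (from 1.61 rev/s).
Differentiating the loop-closure r₂e^{iθ₂}+r₃e^{iθ₃}=r₁+r₄e^{iθ₄} gives r₂ω₂e^{iθ₂}+r₃ω₃e^{iθ₃}=r₄ω₄e^{iθ₄}.
Eliminating the other unknown: ω₃ = r₂ω₂ sin(θ₄−θ₂) / [r₃ sin(θ₃−θ₄)].
Numerator sine = +0.99357; denominator sine = -0.78908.
Result = 0.0587·10.12·(+0.99357) / (0.1205·(-0.78908)) = -6.2049 rad/s; magnitude 6.2049 rad/s.

6.20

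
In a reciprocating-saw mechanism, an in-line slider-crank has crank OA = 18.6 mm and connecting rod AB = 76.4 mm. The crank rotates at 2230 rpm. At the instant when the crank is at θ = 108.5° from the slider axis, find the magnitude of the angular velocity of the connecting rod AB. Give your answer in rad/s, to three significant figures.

18.5

ω = 233.5 rad/s (converted from 2230 rpm).
The rod makes angle φ with the slider axis where L sinφ = r sinθ; differentiating, L cosφ·φ̇ = r ω cosθ.
L cosφ = √(L² − r² sin²θ) = 0.074336 m.
|ω_rod| = r ω |cosθ| / √(L² − r² sin²θ) = 0.0186·233.5·0.31730/0.074336 = 18.541 rad/s.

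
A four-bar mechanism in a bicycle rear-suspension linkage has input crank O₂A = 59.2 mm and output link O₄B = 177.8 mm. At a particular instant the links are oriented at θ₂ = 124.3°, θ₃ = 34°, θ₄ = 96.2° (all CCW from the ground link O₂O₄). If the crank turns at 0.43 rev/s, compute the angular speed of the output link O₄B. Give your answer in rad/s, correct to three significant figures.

1.02

ω₂ = 2.702 rad/s (from 0.43 rev/s).
Differentiating the loop-closure r₂e^{iθ₂}+r₃e^{iθ₃}=r₁+r₄e^{iθ₄} gives r₂ω₂e^{iθ₂}+r₃ω₃e^{iθ₃}=r₄ω₄e^{iθ₄}.
Eliminating the other unknown: ω₄ = r₂ω₂ sin(θ₂−θ₃) / [r₄ sin(θ₄−θ₃)].
Numerator sine = +0.99999; denominator sine = +0.88458.
Result = 0.0592·2.702·(+0.99999) / (0.1778·(+0.88458)) = +1.0169 rad/s; magnitude 1.0169 rad/s.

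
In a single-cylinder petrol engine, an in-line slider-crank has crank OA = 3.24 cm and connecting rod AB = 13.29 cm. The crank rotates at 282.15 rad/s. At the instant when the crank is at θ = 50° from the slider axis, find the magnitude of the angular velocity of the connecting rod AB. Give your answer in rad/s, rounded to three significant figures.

ω = 282.1 rad/s
The rod makes angle φ with the slider axis where L sinφ = r sinθ; differentiating, L cosφ·φ̇ = r ω cosθ.
L cosφ = √(L² − r² sin²θ) = 0.13056 m.
|ω_rod| = r ω |cosθ| / √(L² − r² sin²θ) = 0.0324·282.1·0.64279/0.13056 = 45.007 rad/s.

45.0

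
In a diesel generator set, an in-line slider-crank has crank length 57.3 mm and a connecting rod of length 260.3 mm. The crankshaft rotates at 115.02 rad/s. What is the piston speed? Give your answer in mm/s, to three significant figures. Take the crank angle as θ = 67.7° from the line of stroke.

6620

ω = 115 rad/s
For an in-line slider-crank, x = r cosθ + √(L² − r² sin²θ), so v = −rω sinθ·[1 + r cosθ/√(L² − r² sin²θ)].
With r = 0.0573 m, L = 0.2603 m, θ = 67.7°: √(L² − r² sin²θ) = 0.25484 m.
v = −0.0573·115·0.92521·[1 + 0.0573·0.37946/0.25484] = -6.618 m/s.
|v| = 6.618 m/s = 6618 mm/s.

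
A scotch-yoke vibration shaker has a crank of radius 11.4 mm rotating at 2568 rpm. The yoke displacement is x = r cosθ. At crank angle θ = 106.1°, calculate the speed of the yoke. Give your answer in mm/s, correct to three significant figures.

2950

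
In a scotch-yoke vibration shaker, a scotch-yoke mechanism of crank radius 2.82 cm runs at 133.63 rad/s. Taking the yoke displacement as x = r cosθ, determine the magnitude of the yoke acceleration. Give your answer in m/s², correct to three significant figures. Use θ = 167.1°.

491

ω = 133.6 rad/s
x = r cosθ ⇒ ẍ = −rω² cosθ (ω constant).
|a| = rω²|cosθ| = 0.0282·(133.6)²·|cos 167.1°| = 490.86 m/s².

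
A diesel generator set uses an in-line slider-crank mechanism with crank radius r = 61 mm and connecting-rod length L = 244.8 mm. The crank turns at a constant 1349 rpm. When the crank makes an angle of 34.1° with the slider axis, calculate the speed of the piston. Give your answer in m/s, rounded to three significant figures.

ω = 2π·1349/60 = 141.3 rad/s
For an in-line slider-crank, x = r cosθ + √(L² − r² sin²θ), so v = −rω sinθ·[1 + r cosθ/√(L² − r² sin²θ)].
With r = 0.061 m, L = 0.2448 m, θ = 34.1°: √(L² − r² sin²θ) = 0.2424 m.
v = −0.061·141.3·0.56064·[1 + 0.061·0.82806/0.2424] = -5.8379 m/s.
|v| = 5.8379 m/s.

5.84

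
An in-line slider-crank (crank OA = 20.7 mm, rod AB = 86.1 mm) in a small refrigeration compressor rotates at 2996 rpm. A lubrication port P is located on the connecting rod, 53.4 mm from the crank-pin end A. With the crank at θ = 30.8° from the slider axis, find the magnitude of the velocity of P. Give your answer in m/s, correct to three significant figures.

ω = 313.7 rad/s.  Crank-pin speed |V_A| = rω = 6.4944 m/s, perpendicular to OA.
Rod angle: sinφ = −(r/L) sinθ ⇒ φ = -7.071°; ω_rod = −rω cosθ/√(L²−r²sin²θ) = -65.287 rad/s.
V_P = V_A + ω_rod × AP, with AP = 0.0534 m along the rod.
Components: V_Px = −rω sinθ − a·ω_rod·sinφ = -3.7546 m/s;  V_Py = rω cosθ + a·ω_rod·cosφ = +2.1186 m/s.
|V_P| = √(V_Px² + V_Py²) = 4.3111 m/s.

4.31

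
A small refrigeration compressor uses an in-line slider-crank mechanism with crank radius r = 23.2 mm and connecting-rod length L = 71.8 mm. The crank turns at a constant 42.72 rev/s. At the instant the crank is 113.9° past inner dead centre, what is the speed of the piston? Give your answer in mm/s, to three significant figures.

ω = 2π·42.7 = 268.4 rad/s
For an in-line slider-crank, x = r cosθ + √(L² − r² sin²θ), so v = −rω sinθ·[1 + r cosθ/√(L² − r² sin²θ)].
With r = 0.0232 m, L = 0.0718 m, θ = 113.9°: √(L² − r² sin²θ) = 0.068596 m.
v = −0.0232·268.4·0.91425·[1 + 0.0232·-0.40514/0.068596] = -4.9132 m/s.
|v| = 4.9132 m/s = 4913.2 mm/s.

4910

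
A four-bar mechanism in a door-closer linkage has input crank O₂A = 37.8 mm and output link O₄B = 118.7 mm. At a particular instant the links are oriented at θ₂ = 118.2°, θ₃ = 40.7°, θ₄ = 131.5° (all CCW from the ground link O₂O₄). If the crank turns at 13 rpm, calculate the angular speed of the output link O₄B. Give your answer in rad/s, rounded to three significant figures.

ω₂ = 1.361 rad/s (from 13 rpm).
Differentiating the loop-closure r₂e^{iθ₂}+r₃e^{iθ₃}=r₁+r₄e^{iθ₄} gives r₂ω₂e^{iθ₂}+r₃ω₃e^{iθ₃}=r₄ω₄e^{iθ₄}.
Eliminating the other unknown: ω₄ = r₂ω₂ sin(θ₂−θ₃) / [r₄ sin(θ₄−θ₃)].
Numerator sine = +0.97630; denominator sine = +0.99990.
Result = 0.0378·1.361·(+0.97630) / (0.1187·(+0.99990)) = +0.42329 rad/s; magnitude 0.42329 rad/s.

0.423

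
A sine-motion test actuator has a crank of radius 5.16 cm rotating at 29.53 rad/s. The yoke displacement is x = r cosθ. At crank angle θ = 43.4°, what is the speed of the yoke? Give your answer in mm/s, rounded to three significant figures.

ω = 29.53 rad/s
x = r cosθ ⇒ ẋ = −rω sinθ.
|v| = rω|sinθ| = 0.0516·29.53·|sin 43.4°| = 1.0469 m/s = 1046.9 mm/s.

1050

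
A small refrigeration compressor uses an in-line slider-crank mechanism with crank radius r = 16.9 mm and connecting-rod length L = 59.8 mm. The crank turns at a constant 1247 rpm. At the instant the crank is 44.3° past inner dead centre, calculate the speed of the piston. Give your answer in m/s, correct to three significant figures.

1.86

ω = 2π·1247/60 = 130.6 rad/s
For an in-line slider-crank, x = r cosθ + √(L² − r² sin²θ), so v = −rω sinθ·[1 + r cosθ/√(L² − r² sin²θ)].
With r = 0.0169 m, L = 0.0598 m, θ = 44.3°: √(L² − r² sin²θ) = 0.058624 m.
v = −0.0169·130.6·0.69842·[1 + 0.0169·0.71569/0.058624] = -1.8593 m/s.
|v| = 1.8593 m/s.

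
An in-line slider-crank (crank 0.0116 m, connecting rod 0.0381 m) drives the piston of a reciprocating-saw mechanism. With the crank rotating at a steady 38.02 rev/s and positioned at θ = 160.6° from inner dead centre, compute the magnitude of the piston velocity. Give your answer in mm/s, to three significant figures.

655

ω = 2π·38 = 238.9 rad/s
For an in-line slider-crank, x = r cosθ + √(L² − r² sin²θ), so v = −rω sinθ·[1 + r cosθ/√(L² − r² sin²θ)].
With r = 0.0116 m, L = 0.0381 m, θ = 160.6°: √(L² − r² sin²θ) = 0.037905 m.
v = −0.0116·238.9·0.33216·[1 + 0.0116·-0.94322/0.037905] = -0.65476 m/s.
|v| = 0.65476 m/s = 654.76 mm/s.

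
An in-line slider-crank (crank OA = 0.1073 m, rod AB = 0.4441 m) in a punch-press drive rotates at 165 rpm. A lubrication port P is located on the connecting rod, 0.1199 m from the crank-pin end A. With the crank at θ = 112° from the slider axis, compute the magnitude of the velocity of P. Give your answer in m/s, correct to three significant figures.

1.75

ω = 17.28 rad/s.  Crank-pin speed |V_A| = rω = 1.854 m/s, perpendicular to OA.
Rod angle: sinφ = −(r/L) sinθ ⇒ φ = -12.945°; ω_rod = −rω cosθ/√(L²−r²sin²θ) = +1.6047 rad/s.
V_P = V_A + ω_rod × AP, with AP = 0.1199 m along the rod.
Components: V_Px = −rω sinθ − a·ω_rod·sinφ = -1.6759 m/s;  V_Py = rω cosθ + a·ω_rod·cosφ = -0.50701 m/s.
|V_P| = √(V_Px² + V_Py²) = 1.7509 m/s.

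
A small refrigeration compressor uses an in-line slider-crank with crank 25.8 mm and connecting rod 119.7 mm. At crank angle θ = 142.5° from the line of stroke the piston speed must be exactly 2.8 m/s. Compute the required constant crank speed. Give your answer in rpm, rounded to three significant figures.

For an in-line slider-crank, |v_piston| = rω|sinθ|·[1 + r cosθ/√(L² − r² sin²θ)].
With r = 0.0258 m, L = 0.1197 m, θ = 142.5°: the bracketed kinematic factor |dx/dθ| = 0.012997 m.
ω = v/|dx/dθ| = 2.8/0.012997 = 215.44 rad/s.
N = 60ω/(2π) = 2057.3 rpm.

2060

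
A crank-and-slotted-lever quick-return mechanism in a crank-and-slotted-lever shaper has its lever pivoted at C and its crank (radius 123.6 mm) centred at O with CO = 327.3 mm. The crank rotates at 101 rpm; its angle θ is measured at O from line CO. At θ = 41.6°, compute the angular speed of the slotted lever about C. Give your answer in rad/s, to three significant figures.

2.63

ω = 10.58 rad/s (from 101 rpm).
Crank pin A relative to C: A = (d + r cosθ, r sinθ); lever angle φ = atan2(r sinθ, d + r cosθ).
Differentiating tanφ: φ̇ = rω(d cosθ + r)/(d² + r² + 2dr cosθ).
d² + r² + 2dr cosθ = |CA|² = 0.182906 m²;  d cosθ + r = +0.36835 m.
|ω_lever| = |0.1236·10.58·+0.36835| / 0.182906 = 2.6327 rad/s.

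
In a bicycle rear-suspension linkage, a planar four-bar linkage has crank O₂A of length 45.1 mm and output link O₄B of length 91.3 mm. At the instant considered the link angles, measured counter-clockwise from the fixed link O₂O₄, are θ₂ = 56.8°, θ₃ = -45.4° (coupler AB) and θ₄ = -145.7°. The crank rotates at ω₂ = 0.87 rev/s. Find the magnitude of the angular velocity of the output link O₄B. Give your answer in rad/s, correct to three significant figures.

2.68

ω₂ = 5.466 rad/s (from 0.87 rev/s).
Differentiating the loop-closure r₂e^{iθ₂}+r₃e^{iθ₃}=r₁+r₄e^{iθ₄} gives r₂ω₂e^{iθ₂}+r₃ω₃e^{iθ₃}=r₄ω₄e^{iθ₄}.
Eliminating the other unknown: ω₄ = r₂ω₂ sin(θ₂−θ₃) / [r₄ sin(θ₄−θ₃)].
Numerator sine = +0.97742; denominator sine = -0.98389.
Result = 0.0451·5.466·(+0.97742) / (0.0913·(-0.98389)) = -2.6825 rad/s; magnitude 2.6825 rad/s.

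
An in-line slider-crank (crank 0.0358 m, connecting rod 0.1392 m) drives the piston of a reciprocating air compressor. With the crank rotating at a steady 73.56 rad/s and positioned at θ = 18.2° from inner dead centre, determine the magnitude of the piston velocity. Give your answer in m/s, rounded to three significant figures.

1.02

ω = 73.56 rad/s
For an in-line slider-crank, x = r cosθ + √(L² − r² sin²θ), so v = −rω sinθ·[1 + r cosθ/√(L² − r² sin²θ)].
With r = 0.0358 m, L = 0.1392 m, θ = 18.2°: √(L² − r² sin²θ) = 0.13875 m.
v = −0.0358·73.56·0.31233·[1 + 0.0358·0.94997/0.13875] = -1.0241 m/s.
|v| = 1.0241 m/s.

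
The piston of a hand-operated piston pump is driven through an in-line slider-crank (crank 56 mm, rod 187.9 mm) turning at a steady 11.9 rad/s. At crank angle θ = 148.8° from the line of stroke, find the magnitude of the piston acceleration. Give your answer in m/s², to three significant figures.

5.63

ω = 11.9 rad/s
x(θ) = r cosθ + √(L² − r² sin²θ); with ω constant, a = ω²·d²x/dθ².
d²x/dθ² = −r cosθ − r²(cos2θ)/√u − r⁴ sin²2θ/(4u^{3/2}),  u = L² − r² sin²θ = 0.0344649 m².
Substituting r = 0.056 m, L = 0.1879 m, θ = 148.8°: d²x/dθ² = +0.039772 m.
a = ω²·d²x/dθ² = (11.9)²·(+0.039772) = +5.6322 m/s²;  |a| = 5.6322 m/s².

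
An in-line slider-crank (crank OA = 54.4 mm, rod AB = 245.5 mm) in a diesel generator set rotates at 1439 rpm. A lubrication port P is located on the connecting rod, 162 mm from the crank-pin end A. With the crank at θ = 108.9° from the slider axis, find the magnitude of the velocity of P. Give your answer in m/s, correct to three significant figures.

ω = 150.7 rad/s.  Crank-pin speed |V_A| = rω = 8.1976 m/s, perpendicular to OA.
Rod angle: sinφ = −(r/L) sinθ ⇒ φ = -12.101°; ω_rod = −rω cosθ/√(L²−r²sin²θ) = +11.062 rad/s.
V_P = V_A + ω_rod × AP, with AP = 0.162 m along the rod.
Components: V_Px = −rω sinθ − a·ω_rod·sinφ = -7.38 m/s;  V_Py = rω cosθ + a·ω_rod·cosφ = -0.90315 m/s.
|V_P| = √(V_Px² + V_Py²) = 7.435 m/s.

7.44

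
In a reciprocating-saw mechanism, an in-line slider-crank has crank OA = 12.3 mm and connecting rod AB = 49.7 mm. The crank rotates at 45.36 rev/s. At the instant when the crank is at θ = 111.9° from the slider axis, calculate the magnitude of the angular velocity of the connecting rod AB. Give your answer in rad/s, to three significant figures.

27.0

ω = 285 rad/s (converted from 45.36 rev/s).
The rod makes angle φ with the slider axis where L sinφ = r sinθ; differentiating, L cosφ·φ̇ = r ω cosθ.
L cosφ = √(L² − r² sin²θ) = 0.048372 m.
|ω_rod| = r ω |cosθ| / √(L² − r² sin²θ) = 0.0123·285·0.37299/0.048372 = 27.031 rad/s.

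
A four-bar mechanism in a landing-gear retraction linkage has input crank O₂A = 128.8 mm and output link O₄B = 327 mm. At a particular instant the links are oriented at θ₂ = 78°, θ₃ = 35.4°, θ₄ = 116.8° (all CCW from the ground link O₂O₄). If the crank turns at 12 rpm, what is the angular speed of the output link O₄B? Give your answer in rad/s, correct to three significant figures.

0.339

ω₂ = 1.257 rad/s (from 12 rpm).
Differentiating the loop-closure r₂e^{iθ₂}+r₃e^{iθ₃}=r₁+r₄e^{iθ₄} gives r₂ω₂e^{iθ₂}+r₃ω₃e^{iθ₃}=r₄ω₄e^{iθ₄}.
Eliminating the other unknown: ω₄ = r₂ω₂ sin(θ₂−θ₃) / [r₄ sin(θ₄−θ₃)].
Numerator sine = +0.67688; denominator sine = +0.98876.
Result = 0.1288·1.257·(+0.67688) / (0.327·(+0.98876)) = +0.33884 rad/s; magnitude 0.33884 rad/s.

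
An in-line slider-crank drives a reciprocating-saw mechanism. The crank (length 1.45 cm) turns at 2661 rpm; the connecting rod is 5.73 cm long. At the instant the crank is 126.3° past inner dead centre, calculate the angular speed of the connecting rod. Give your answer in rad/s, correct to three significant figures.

42.6

ω = 278.7 rad/s (converted from 2661 rpm).
The rod makes angle φ with the slider axis where L sinφ = r sinθ; differentiating, L cosφ·φ̇ = r ω cosθ.
L cosφ = √(L² − r² sin²θ) = 0.056096 m.
|ω_rod| = r ω |cosθ| / √(L² − r² sin²θ) = 0.0145·278.7·0.59201/0.056096 = 42.643 rad/s.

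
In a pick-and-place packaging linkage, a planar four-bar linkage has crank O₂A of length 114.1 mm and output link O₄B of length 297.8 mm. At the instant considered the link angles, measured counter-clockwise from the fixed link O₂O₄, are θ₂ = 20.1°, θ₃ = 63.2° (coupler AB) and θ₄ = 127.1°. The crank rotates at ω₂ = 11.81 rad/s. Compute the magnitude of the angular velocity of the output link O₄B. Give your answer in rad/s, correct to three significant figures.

3.44

ω₂ = 11.81 rad/s
Differentiating the loop-closure r₂e^{iθ₂}+r₃e^{iθ₃}=r₁+r₄e^{iθ₄} gives r₂ω₂e^{iθ₂}+r₃ω₃e^{iθ₃}=r₄ω₄e^{iθ₄}.
Eliminating the other unknown: ω₄ = r₂ω₂ sin(θ₂−θ₃) / [r₄ sin(θ₄−θ₃)].
Numerator sine = -0.68327; denominator sine = +0.89803.
Result = 0.1141·11.81·(-0.68327) / (0.2978·(+0.89803)) = -3.4428 rad/s; magnitude 3.4428 rad/s.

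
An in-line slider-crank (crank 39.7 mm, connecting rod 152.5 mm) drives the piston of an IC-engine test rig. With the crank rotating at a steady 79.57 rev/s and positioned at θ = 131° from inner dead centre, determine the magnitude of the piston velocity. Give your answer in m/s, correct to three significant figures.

ω = 2π·79.6 = 500 rad/s
For an in-line slider-crank, x = r cosθ + √(L² − r² sin²θ), so v = −rω sinθ·[1 + r cosθ/√(L² − r² sin²θ)].
With r = 0.0397 m, L = 0.1525 m, θ = 131°: √(L² − r² sin²θ) = 0.14953 m.
v = −0.0397·500·0.75471·[1 + 0.0397·-0.65606/0.14953] = -12.37 m/s.
|v| = 12.37 m/s.

12.4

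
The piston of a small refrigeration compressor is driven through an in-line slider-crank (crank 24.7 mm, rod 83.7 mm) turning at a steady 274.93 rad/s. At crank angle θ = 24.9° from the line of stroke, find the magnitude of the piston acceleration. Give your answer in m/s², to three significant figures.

ω = 274.9 rad/s
x(θ) = r cosθ + √(L² − r² sin²θ); with ω constant, a = ω²·d²x/dθ².
d²x/dθ² = −r cosθ − r²(cos2θ)/√u − r⁴ sin²2θ/(4u^{3/2}),  u = L² − r² sin²θ = 0.00689754 m².
Substituting r = 0.0247 m, L = 0.0837 m, θ = 24.9°: d²x/dθ² = -0.02724 m.
a = ω²·d²x/dθ² = (274.9)²·(-0.02724) = -2059 m/s²;  |a| = 2059 m/s².

2060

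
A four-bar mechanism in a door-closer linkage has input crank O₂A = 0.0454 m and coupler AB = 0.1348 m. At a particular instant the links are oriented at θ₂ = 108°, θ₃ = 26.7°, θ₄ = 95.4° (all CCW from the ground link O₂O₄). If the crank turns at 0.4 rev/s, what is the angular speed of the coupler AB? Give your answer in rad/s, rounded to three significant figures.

ω₂ = 2.513 rad/s (from 0.4 rev/s).
Differentiating the loop-closure r₂e^{iθ₂}+r₃e^{iθ₃}=r₁+r₄e^{iθ₄} gives r₂ω₂e^{iθ₂}+r₃ω₃e^{iθ₃}=r₄ω₄e^{iθ₄}.
Eliminating the other unknown: ω₃ = r₂ω₂ sin(θ₄−θ₂) / [r₃ sin(θ₃−θ₄)].
Numerator sine = -0.21814; denominator sine = -0.93169.
Result = 0.0454·2.513·(-0.21814) / (0.1348·(-0.93169)) = +0.19819 rad/s; magnitude 0.19819 rad/s.

0.198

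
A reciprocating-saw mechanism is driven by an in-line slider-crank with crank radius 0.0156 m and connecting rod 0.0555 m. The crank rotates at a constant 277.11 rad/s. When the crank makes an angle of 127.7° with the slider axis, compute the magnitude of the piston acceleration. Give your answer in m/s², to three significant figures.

813

ω = 277.1 rad/s
x(θ) = r cosθ + √(L² − r² sin²θ); with ω constant, a = ω²·d²x/dθ².
d²x/dθ² = −r cosθ − r²(cos2θ)/√u − r⁴ sin²2θ/(4u^{3/2}),  u = L² − r² sin²θ = 0.0029279 m².
Substituting r = 0.0156 m, L = 0.0555 m, θ = 127.7°: d²x/dθ² = +0.010586 m.
a = ω²·d²x/dθ² = (277.1)²·(+0.010586) = +812.9 m/s²;  |a| = 812.9 m/s².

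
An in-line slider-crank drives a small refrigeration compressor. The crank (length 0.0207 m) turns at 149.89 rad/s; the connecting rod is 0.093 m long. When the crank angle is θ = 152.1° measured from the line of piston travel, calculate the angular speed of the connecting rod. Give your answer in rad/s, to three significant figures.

ω = 149.9 rad/s
The rod makes angle φ with the slider axis where L sinφ = r sinθ; differentiating, L cosφ·φ̇ = r ω cosθ.
L cosφ = √(L² − r² sin²θ) = 0.092494 m.
|ω_rod| = r ω |cosθ| / √(L² − r² sin²θ) = 0.0207·149.9·0.88377/0.092494 = 29.646 rad/s.

29.6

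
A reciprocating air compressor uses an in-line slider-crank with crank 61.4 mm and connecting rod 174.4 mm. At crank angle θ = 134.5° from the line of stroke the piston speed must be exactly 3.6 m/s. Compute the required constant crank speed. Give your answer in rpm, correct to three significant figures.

1050

For an in-line slider-crank, |v_piston| = rω|sinθ|·[1 + r cosθ/√(L² − r² sin²θ)].
With r = 0.0614 m, L = 0.1744 m, θ = 134.5°: the bracketed kinematic factor |dx/dθ| = 0.032629 m.
ω = v/|dx/dθ| = 3.6/0.032629 = 110.33 rad/s.
N = 60ω/(2π) = 1053.6 rpm.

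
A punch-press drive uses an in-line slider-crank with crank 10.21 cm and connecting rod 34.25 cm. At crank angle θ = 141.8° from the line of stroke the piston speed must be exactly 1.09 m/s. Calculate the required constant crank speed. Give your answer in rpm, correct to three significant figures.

216

For an in-line slider-crank, |v_piston| = rω|sinθ|·[1 + r cosθ/√(L² − r² sin²θ)].
With r = 0.1021 m, L = 0.3425 m, θ = 141.8°: the bracketed kinematic factor |dx/dθ| = 0.04809 m.
ω = v/|dx/dθ| = 1.09/0.04809 = 22.666 rad/s.
N = 60ω/(2π) = 216.44 rpm.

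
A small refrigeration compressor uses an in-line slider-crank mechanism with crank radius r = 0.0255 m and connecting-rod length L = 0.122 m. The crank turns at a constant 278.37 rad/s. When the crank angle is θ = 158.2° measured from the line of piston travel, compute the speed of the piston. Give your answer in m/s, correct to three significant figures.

ω = 278.4 rad/s
For an in-line slider-crank, x = r cosθ + √(L² − r² sin²θ), so v = −rω sinθ·[1 + r cosθ/√(L² − r² sin²θ)].
With r = 0.0255 m, L = 0.122 m, θ = 158.2°: √(L² − r² sin²θ) = 0.12163 m.
v = −0.0255·278.4·0.37137·[1 + 0.0255·-0.92849/0.12163] = -2.123 m/s.
|v| = 2.123 m/s.

2.12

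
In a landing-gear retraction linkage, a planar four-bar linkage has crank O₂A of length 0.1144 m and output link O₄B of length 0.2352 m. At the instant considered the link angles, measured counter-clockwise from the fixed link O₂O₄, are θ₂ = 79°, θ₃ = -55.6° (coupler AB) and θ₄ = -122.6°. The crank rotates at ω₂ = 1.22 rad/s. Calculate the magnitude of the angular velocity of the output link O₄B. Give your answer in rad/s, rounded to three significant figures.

ω₂ = 1.22 rad/s
Differentiating the loop-closure r₂e^{iθ₂}+r₃e^{iθ₃}=r₁+r₄e^{iθ₄} gives r₂ω₂e^{iθ₂}+r₃ω₃e^{iθ₃}=r₄ω₄e^{iθ₄}.
Eliminating the other unknown: ω₄ = r₂ω₂ sin(θ₂−θ₃) / [r₄ sin(θ₄−θ₃)].
Numerator sine = +0.71203; denominator sine = -0.92050.
Result = 0.1144·1.22·(+0.71203) / (0.2352·(-0.92050)) = -0.45901 rad/s; magnitude 0.45901 rad/s.

0.459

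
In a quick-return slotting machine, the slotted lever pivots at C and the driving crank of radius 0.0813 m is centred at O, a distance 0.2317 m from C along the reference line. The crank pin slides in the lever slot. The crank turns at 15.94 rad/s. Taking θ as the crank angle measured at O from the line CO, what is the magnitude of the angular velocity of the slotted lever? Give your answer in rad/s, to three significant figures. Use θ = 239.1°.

1.19

ω = 15.94 rad/s
Crank pin A relative to C: A = (d + r cosθ, r sinθ); lever angle φ = atan2(r sinθ, d + r cosθ).
Differentiating tanφ: φ̇ = rω(d cosθ + r)/(d² + r² + 2dr cosθ).
d² + r² + 2dr cosθ = |CA|² = 0.0409472 m²;  d cosθ + r = -0.037688 m.
|ω_lever| = |0.0813·15.94·-0.037688| / 0.0409472 = 1.1928 rad/s.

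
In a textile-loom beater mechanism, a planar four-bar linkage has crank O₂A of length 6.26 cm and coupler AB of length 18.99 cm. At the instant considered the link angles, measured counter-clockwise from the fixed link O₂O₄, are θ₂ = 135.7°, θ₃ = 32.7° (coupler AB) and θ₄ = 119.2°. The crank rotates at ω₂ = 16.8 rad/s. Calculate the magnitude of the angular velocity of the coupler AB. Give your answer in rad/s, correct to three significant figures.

1.58

ω₂ = 16.8 rad/s
Differentiating the loop-closure r₂e^{iθ₂}+r₃e^{iθ₃}=r₁+r₄e^{iθ₄} gives r₂ω₂e^{iθ₂}+r₃ω₃e^{iθ₃}=r₄ω₄e^{iθ₄}.
Eliminating the other unknown: ω₃ = r₂ω₂ sin(θ₄−θ₂) / [r₃ sin(θ₃−θ₄)].
Numerator sine = -0.28402; denominator sine = -0.99813.
Result = 0.0626·16.8·(-0.28402) / (0.1899·(-0.99813)) = +1.5758 rad/s; magnitude 1.5758 rad/s.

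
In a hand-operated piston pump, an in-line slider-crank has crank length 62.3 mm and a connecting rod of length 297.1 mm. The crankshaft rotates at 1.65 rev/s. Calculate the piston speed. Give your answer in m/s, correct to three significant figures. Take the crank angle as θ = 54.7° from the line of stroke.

0.592

ω = 2π·1.65 = 10.37 rad/s
For an in-line slider-crank, x = r cosθ + √(L² − r² sin²θ), so v = −rω sinθ·[1 + r cosθ/√(L² − r² sin²θ)].
With r = 0.0623 m, L = 0.2971 m, θ = 54.7°: √(L² − r² sin²θ) = 0.29272 m.
v = −0.0623·10.37·0.81614·[1 + 0.0623·0.57786/0.29272] = -0.59196 m/s.
|v| = 0.59196 m/s.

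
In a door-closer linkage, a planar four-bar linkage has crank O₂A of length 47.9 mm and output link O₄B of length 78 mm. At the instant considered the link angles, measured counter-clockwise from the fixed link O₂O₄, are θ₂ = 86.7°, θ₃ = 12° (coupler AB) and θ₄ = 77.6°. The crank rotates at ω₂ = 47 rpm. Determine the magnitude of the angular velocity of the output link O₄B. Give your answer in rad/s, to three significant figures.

3.20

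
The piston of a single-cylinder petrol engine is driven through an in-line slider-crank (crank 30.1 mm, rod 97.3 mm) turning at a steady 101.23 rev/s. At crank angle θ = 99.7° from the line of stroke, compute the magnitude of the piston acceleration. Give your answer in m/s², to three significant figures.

5770

ω = 2π·101 = 636 rad/s
x(θ) = r cosθ + √(L² − r² sin²θ); with ω constant, a = ω²·d²x/dθ².
d²x/dθ² = −r cosθ − r²(cos2θ)/√u − r⁴ sin²2θ/(4u^{3/2}),  u = L² − r² sin²θ = 0.008587 m².
Substituting r = 0.0301 m, L = 0.0973 m, θ = 99.7°: d²x/dθ² = +0.014265 m.
a = ω²·d²x/dθ² = (636)²·(+0.014265) = +5771 m/s²;  |a| = 5771 m/s².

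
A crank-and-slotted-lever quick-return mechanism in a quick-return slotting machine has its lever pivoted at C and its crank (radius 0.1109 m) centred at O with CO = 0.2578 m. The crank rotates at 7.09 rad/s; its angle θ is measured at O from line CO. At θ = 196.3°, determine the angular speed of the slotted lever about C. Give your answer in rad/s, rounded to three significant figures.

4.50

ω = 7.09 rad/s
Crank pin A relative to C: A = (d + r cosθ, r sinθ); lever angle φ = atan2(r sinθ, d + r cosθ).
Differentiating tanφ: φ̇ = rω(d cosθ + r)/(d² + r² + 2dr cosθ).
d² + r² + 2dr cosθ = |CA|² = 0.0238779 m²;  d cosθ + r = -0.13654 m.
|ω_lever| = |0.1109·7.09·-0.13654| / 0.0238779 = 4.4961 rad/s.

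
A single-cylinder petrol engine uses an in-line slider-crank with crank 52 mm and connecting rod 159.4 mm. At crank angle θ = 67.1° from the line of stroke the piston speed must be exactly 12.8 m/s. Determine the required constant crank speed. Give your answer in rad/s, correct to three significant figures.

236

For an in-line slider-crank, |v_piston| = rω|sinθ|·[1 + r cosθ/√(L² − r² sin²θ)].
With r = 0.052 m, L = 0.1594 m, θ = 67.1°: the bracketed kinematic factor |dx/dθ| = 0.054277 m.
ω = v/|dx/dθ| = 12.8/0.054277 = 235.83 rad/s.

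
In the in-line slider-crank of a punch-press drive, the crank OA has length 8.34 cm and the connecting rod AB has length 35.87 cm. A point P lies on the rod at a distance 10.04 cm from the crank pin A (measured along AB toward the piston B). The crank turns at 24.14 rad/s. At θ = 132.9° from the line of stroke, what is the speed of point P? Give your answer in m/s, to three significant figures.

1.72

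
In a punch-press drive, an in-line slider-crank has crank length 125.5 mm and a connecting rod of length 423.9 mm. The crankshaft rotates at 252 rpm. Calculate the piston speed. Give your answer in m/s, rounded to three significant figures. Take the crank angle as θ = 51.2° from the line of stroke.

3.07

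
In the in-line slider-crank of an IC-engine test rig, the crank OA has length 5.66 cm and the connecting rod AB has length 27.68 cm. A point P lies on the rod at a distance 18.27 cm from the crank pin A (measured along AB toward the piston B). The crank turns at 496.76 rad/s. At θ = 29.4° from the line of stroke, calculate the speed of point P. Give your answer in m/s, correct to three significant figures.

17.5

ω = 496.8 rad/s.  Crank-pin speed |V_A| = rω = 28.117 m/s, perpendicular to OA.
Rod angle: sinφ = −(r/L) sinθ ⇒ φ = -5.761°; ω_rod = −rω cosθ/√(L²−r²sin²θ) = -88.945 rad/s.
V_P = V_A + ω_rod × AP, with AP = 0.1827 m along the rod.
Components: V_Px = −rω sinθ − a·ω_rod·sinφ = -15.434 m/s;  V_Py = rω cosθ + a·ω_rod·cosφ = +8.3274 m/s.
|V_P| = √(V_Px² + V_Py²) = 17.537 m/s.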